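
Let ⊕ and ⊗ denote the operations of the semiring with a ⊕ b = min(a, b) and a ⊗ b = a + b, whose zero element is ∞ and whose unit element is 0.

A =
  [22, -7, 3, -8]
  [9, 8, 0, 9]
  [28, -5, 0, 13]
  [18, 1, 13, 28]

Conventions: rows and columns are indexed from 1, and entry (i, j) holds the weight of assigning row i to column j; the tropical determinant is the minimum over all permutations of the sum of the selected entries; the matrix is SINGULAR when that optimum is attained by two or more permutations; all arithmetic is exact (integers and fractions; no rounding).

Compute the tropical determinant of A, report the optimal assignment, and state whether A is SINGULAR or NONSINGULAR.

σ = (1, 2, 3, 4): 22 + 8 + 0 + 28 = 58
σ = (1, 2, 4, 3): 22 + 8 + 13 + 13 = 56
σ = (1, 3, 2, 4): 22 + 0 + (-5) + 28 = 45
σ = (1, 3, 4, 2): 22 + 0 + 13 + 1 = 36
σ = (1, 4, 2, 3): 22 + 9 + (-5) + 13 = 39
σ = (1, 4, 3, 2): 22 + 9 + 0 + 1 = 32
σ = (2, 1, 3, 4): (-7) + 9 + 0 + 28 = 30
σ = (2, 1, 4, 3): (-7) + 9 + 13 + 13 = 28
σ = (2, 3, 1, 4): (-7) + 0 + 28 + 28 = 49
σ = (2, 3, 4, 1): (-7) + 0 + 13 + 18 = 24
σ = (2, 4, 1, 3): (-7) + 9 + 28 + 13 = 43
σ = (2, 4, 3, 1): (-7) + 9 + 0 + 18 = 20
σ = (3, 1, 2, 4): 3 + 9 + (-5) + 28 = 35
σ = (3, 1, 4, 2): 3 + 9 + 13 + 1 = 26
σ = (3, 2, 1, 4): 3 + 8 + 28 + 28 = 67
σ = (3, 2, 4, 1): 3 + 8 + 13 + 18 = 42
σ = (3, 4, 1, 2): 3 + 9 + 28 + 1 = 41
σ = (3, 4, 2, 1): 3 + 9 + (-5) + 18 = 25
σ = (4, 1, 2, 3): (-8) + 9 + (-5) + 13 = 9
σ = (4, 1, 3, 2): (-8) + 9 + 0 + 1 = 2
σ = (4, 2, 1, 3): (-8) + 8 + 28 + 13 = 41
σ = (4, 2, 3, 1): (-8) + 8 + 0 + 18 = 18
σ = (4, 3, 1, 2): (-8) + 0 + 28 + 1 = 21
σ = (4, 3, 2, 1): (-8) + 0 + (-5) + 18 = 5
Optimal value attained by: σ = (4, 1, 3, 2).
Answer: det⊕(A) = 2; verdict: NONSINGULAR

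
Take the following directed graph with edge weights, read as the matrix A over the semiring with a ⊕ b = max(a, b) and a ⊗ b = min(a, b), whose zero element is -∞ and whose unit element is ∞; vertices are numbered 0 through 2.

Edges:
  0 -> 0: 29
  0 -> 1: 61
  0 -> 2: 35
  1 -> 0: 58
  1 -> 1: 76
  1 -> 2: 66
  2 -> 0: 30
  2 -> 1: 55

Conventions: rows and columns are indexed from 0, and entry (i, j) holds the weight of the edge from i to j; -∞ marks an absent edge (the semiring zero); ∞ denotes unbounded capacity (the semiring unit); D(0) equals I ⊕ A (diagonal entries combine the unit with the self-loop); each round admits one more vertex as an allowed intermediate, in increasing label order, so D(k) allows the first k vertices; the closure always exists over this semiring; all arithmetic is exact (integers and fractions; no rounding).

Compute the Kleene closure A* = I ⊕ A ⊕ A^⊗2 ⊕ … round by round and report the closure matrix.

D(0):
  [∞, 61, 35]
  [58, ∞, 66]
  [30, 55, ∞]
D(1):
  [∞, 61, 35]
  [58, ∞, 66]
  [30, 55, ∞]
D(2):
  [∞, 61, 61]
  [58, ∞, 66]
  [55, 55, ∞]
D(3):
  [∞, 61, 61]
  [58, ∞, 66]
  [55, 55, ∞]
Answer: A* = [[∞, 61, 61], [58, ∞, 66], [55, 55, ∞]]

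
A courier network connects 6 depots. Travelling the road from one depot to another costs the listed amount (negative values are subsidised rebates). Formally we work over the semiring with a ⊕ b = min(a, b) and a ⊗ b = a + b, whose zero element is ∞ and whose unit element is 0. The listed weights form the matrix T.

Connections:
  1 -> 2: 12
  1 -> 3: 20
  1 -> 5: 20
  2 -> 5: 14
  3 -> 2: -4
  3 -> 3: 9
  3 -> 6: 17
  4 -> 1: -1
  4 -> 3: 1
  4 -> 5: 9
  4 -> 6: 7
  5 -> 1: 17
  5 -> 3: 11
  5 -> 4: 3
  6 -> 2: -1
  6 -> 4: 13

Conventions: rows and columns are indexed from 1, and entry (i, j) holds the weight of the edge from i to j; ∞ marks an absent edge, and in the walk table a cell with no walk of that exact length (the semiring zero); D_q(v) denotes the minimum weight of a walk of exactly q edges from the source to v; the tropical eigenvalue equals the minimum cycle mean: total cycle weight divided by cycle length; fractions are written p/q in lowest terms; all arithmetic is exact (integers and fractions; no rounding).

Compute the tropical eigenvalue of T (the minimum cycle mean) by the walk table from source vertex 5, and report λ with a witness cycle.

q=0: [∞, ∞, ∞, ∞, 0, ∞]
q=1: [17, ∞, 11, 3, ∞, ∞]
q=2: [2, 7, 4, ∞, 12, 10]
q=3: [29, 0, 13, 15, 21, 21]
q=4: [14, 9, 16, 24, 14, 22]
q=5: [23, 12, 25, 17, 23, 31]
q=6: [16, 21, 18, 26, 26, 24]
Optimal cycle mean attained by: cycle 2->5->4->3->2, total 14 + 3 + 1 + (-4), length 4.
Answer: λ = 7/2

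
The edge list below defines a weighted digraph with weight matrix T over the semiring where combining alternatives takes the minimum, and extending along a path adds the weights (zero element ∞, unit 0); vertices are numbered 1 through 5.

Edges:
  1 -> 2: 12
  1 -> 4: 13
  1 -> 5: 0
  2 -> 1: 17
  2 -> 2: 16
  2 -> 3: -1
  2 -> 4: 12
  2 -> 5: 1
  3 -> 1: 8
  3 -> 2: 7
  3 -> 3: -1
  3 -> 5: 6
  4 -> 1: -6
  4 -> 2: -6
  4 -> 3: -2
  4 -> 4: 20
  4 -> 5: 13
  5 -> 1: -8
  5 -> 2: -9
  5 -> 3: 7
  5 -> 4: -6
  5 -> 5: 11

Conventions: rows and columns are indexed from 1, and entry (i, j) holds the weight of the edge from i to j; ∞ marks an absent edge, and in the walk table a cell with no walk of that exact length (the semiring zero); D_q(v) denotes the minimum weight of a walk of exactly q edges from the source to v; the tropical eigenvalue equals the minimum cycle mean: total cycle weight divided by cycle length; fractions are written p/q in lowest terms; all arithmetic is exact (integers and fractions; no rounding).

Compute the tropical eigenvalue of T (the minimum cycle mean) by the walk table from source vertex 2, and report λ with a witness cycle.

q=0: [∞, 0, ∞, ∞, ∞]
q=1: [17, 16, -1, 12, 1]
q=2: [-7, -8, -2, -5, 5]
q=3: [-11, -11, -9, -1, -7]
q=4: [-15, -16, -12, -13, -11]
q=5: [-19, -20, -17, -17, -15]
Optimal cycle mean attained by: cycle 1->5->1, total 0 + (-8), length 2.
Answer: λ = -4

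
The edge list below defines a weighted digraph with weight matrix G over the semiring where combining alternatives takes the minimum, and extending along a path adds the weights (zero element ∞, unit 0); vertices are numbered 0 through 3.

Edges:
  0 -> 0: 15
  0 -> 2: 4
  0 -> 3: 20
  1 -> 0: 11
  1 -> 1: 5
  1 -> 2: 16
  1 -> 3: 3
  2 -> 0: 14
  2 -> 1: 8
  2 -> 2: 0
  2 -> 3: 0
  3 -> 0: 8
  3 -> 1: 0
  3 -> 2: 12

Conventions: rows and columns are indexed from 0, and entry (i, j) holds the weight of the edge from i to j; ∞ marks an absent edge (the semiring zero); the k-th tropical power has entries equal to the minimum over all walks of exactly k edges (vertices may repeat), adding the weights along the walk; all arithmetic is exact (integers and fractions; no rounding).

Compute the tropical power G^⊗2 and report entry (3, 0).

G^⊗2:
  [18, 12, 4, 4]
  [11, 3, 15, 8]
  [8, 0, 0, 0]
  [11, 5, 12, 3]
Key observation: the optimum is the walk 3->1->0, with weight 0 + 11 = 11.
Optimal value attained by: walk 3->1->0.
Answer: (G^⊗2)[3][0] = 11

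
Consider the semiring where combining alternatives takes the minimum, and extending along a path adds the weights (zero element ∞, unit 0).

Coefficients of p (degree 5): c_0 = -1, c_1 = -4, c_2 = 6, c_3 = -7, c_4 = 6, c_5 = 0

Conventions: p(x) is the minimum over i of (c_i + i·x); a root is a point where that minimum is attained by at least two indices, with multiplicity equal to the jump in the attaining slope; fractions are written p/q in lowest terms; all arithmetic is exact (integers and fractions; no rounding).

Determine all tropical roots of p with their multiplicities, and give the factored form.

hull edge (i=0, c=-1) to (i=1, c=-4): slope -3, span 1
hull edge (i=1, c=-4) to (i=3, c=-7): slope -3/2, span 2
hull edge (i=3, c=-7) to (i=5, c=0): slope 7/2, span 2
Factored form: p(x) = 0 ⊗ (x ⊕ (-7/2)) ⊗ (x ⊕ (-7/2)) ⊗ (x ⊕ 3/2) ⊗ (x ⊕ 3/2) ⊗ (x ⊕ 3)
Answer: roots = -7/2 (mult 2), 3/2 (mult 2), 3 (mult 1)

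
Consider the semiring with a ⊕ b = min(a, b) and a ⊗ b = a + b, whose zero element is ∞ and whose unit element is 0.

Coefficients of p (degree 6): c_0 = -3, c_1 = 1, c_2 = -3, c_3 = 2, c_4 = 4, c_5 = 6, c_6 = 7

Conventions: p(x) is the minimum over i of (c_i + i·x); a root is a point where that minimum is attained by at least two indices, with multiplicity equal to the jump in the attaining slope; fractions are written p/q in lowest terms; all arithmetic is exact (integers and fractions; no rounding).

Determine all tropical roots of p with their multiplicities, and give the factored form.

hull edge (i=0, c=-3) to (i=2, c=-3): slope 0, span 2
hull edge (i=2, c=-3) to (i=6, c=7): slope 5/2, span 4
Factored form: p(x) = 7 ⊗ (x ⊕ (-5/2)) ⊗ (x ⊕ (-5/2)) ⊗ (x ⊕ (-5/2)) ⊗ (x ⊕ (-5/2)) ⊗ (x ⊕ 0) ⊗ (x ⊕ 0)
Answer: roots = -5/2 (mult 4), 0 (mult 2)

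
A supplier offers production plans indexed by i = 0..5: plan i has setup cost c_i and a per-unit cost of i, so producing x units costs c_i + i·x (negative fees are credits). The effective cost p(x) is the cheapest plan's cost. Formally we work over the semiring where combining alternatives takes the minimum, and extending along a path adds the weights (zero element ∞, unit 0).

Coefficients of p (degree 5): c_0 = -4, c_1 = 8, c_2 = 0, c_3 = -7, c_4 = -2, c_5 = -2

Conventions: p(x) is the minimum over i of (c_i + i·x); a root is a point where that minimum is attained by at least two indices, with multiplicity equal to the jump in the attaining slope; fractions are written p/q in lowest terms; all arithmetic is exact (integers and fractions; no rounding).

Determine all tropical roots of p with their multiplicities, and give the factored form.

hull edge (i=0, c=-4) to (i=3, c=-7): slope -1, span 3
hull edge (i=3, c=-7) to (i=5, c=-2): slope 5/2, span 2
Factored form: p(x) = -2 ⊗ (x ⊕ (-5/2)) ⊗ (x ⊕ (-5/2)) ⊗ (x ⊕ 1) ⊗ (x ⊕ 1) ⊗ (x ⊕ 1)
Answer: roots = -5/2 (mult 2), 1 (mult 3)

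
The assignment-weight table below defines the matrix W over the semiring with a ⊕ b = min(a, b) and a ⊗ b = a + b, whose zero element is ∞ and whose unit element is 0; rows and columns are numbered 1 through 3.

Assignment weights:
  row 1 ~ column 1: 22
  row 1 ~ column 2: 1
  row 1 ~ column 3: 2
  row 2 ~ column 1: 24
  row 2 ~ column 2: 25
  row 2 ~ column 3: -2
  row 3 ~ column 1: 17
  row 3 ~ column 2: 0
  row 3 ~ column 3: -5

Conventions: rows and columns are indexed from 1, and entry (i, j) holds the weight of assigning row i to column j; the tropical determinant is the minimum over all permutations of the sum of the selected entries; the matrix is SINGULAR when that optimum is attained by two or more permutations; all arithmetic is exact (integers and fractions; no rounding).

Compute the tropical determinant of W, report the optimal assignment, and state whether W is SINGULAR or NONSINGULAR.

σ = (1, 2, 3): 22 + 25 + (-5) = 42
σ = (1, 3, 2): 22 + (-2) + 0 = 20
σ = (2, 1, 3): 1 + 24 + (-5) = 20
σ = (2, 3, 1): 1 + (-2) + 17 = 16
σ = (3, 1, 2): 2 + 24 + 0 = 26
σ = (3, 2, 1): 2 + 25 + 17 = 44
Optimal value attained by: σ = (2, 3, 1).
Answer: det⊕(W) = 16; verdict: NONSINGULAR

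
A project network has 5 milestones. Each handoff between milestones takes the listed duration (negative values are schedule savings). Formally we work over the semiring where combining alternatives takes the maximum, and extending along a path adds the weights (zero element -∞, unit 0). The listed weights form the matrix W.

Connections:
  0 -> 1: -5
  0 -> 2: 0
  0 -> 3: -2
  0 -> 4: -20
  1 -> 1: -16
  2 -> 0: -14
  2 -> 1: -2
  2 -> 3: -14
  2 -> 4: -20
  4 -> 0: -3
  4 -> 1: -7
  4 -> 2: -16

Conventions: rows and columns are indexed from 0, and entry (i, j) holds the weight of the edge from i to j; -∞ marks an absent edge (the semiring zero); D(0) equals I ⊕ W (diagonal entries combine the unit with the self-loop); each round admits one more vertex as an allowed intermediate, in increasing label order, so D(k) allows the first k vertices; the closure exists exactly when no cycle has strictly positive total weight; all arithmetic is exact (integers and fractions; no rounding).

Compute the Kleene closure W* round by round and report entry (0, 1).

D(0):
  [0, -5, 0, -2, -20]
  [-∞, 0, -∞, -∞, -∞]
  [-14, -2, 0, -14, -20]
  [-∞, -∞, -∞, 0, -∞]
  [-3, -7, -16, -∞, 0]
D(1):
  [0, -5, 0, -2, -20]
  [-∞, 0, -∞, -∞, -∞]
  [-14, -2, 0, -14, -20]
  [-∞, -∞, -∞, 0, -∞]
  [-3, -7, -3, -5, 0]
D(2):
  [0, -5, 0, -2, -20]
  [-∞, 0, -∞, -∞, -∞]
  [-14, -2, 0, -14, -20]
  [-∞, -∞, -∞, 0, -∞]
  [-3, -7, -3, -5, 0]
D(3):
  [0, -2, 0, -2, -20]
  [-∞, 0, -∞, -∞, -∞]
  [-14, -2, 0, -14, -20]
  [-∞, -∞, -∞, 0, -∞]
  [-3, -5, -3, -5, 0]
D(4):
  [0, -2, 0, -2, -20]
  [-∞, 0, -∞, -∞, -∞]
  [-14, -2, 0, -14, -20]
  [-∞, -∞, -∞, 0, -∞]
  [-3, -5, -3, -5, 0]
D(5):
  [0, -2, 0, -2, -20]
  [-∞, 0, -∞, -∞, -∞]
  [-14, -2, 0, -14, -20]
  [-∞, -∞, -∞, 0, -∞]
  [-3, -5, -3, -5, 0]
Answer: W*[0][1] = -2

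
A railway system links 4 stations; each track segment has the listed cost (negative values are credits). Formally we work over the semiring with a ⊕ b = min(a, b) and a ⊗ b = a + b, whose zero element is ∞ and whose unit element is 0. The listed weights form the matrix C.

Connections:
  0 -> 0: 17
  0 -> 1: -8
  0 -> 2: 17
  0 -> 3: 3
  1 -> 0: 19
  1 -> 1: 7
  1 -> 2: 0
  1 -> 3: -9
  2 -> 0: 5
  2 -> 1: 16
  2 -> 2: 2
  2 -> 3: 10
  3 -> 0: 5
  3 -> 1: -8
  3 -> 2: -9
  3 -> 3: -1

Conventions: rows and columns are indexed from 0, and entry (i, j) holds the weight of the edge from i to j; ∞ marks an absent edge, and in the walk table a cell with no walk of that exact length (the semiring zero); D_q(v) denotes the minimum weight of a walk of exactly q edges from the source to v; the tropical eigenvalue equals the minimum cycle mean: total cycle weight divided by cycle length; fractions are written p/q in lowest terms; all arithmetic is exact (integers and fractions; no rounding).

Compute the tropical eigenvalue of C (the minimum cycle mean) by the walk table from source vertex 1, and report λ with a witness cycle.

q=0: [∞, 0, ∞, ∞]
q=1: [19, 7, 0, -9]
q=2: [-4, -17, -18, -10]
q=3: [-13, -18, -19, -26]
q=4: [-21, -34, -35, -27]
Optimal cycle mean attained by: cycle 1->3->1, total (-9) + (-8), length 2.
Answer: λ = -17/2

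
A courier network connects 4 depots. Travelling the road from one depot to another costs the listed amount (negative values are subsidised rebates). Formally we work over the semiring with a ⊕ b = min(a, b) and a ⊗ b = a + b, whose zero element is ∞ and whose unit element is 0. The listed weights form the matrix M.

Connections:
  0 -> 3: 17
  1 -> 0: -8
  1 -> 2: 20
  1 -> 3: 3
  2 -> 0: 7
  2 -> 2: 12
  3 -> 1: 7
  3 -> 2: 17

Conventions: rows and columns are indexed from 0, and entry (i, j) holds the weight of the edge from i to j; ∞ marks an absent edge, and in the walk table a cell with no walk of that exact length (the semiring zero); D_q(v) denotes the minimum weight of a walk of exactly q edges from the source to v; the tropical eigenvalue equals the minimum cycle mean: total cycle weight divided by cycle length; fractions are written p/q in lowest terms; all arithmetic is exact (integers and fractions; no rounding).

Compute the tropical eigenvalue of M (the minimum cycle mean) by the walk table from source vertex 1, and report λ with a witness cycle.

q=0: [∞, 0, ∞, ∞]
q=1: [-8, ∞, 20, 3]
q=2: [27, 10, 20, 9]
q=3: [2, 16, 26, 13]
q=4: [8, 20, 30, 19]
Optimal cycle mean attained by: cycle 1->3->1, total 3 + 7, length 2.
Answer: λ = 5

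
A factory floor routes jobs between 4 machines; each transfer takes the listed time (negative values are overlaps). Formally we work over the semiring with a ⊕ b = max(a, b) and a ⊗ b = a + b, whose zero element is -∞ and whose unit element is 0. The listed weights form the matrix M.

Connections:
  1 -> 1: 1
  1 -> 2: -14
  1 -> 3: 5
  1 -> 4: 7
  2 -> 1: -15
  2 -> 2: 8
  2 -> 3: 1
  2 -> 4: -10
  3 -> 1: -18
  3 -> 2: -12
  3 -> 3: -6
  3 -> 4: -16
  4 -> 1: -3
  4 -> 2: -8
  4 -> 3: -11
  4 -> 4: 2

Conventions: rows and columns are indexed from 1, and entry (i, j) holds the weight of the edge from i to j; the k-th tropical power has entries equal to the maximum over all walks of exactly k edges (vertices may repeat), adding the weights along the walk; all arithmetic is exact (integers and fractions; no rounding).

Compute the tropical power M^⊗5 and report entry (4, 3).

M^⊗2:
  [4, -1, 6, 9]
  [-7, 16, 9, -2]
  [-17, -4, -11, -11]
  [-1, 0, 2, 4]
M^⊗3:
  [6, 7, 9, 11]
  [1, 24, 17, 6]
  [-14, 4, -3, -9]
  [1, 8, 4, 6]
M^⊗4:
  [8, 15, 11, 13]
  [9, 32, 25, 14]
  [-11, 12, 5, -6]
  [3, 16, 9, 8]
M^⊗5:
  [10, 23, 16, 15]
  [17, 40, 33, 22]
  [-3, 20, 13, 2]
  [5, 24, 17, 10]
Key observation: the optimum is the walk 4->2->2->2->2->3, with weight (-8) + 8 + 8 + 8 + 1 = 17.
Optimal value attained by: walk 4->2->2->2->2->3.
Answer: (M^⊗5)[4][3] = 17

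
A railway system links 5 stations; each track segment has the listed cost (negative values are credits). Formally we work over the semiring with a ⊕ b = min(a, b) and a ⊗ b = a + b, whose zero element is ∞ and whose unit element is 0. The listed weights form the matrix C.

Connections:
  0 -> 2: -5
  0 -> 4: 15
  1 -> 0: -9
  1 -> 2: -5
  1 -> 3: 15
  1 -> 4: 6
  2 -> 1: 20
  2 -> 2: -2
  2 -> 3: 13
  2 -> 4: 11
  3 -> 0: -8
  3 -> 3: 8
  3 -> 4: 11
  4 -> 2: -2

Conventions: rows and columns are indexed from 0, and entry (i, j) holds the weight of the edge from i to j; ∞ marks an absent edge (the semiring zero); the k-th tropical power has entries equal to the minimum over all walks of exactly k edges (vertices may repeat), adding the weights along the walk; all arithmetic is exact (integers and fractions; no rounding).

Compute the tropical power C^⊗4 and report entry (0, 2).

C^⊗2:
  [∞, 15, -7, 8, 6]
  [7, 15, -14, 8, 6]
  [5, 18, -4, 11, 9]
  [0, ∞, -13, 16, 7]
  [∞, 18, -4, 11, 9]
C^⊗3:
  [0, 13, -9, 6, 4]
  [0, 6, -16, -1, -3]
  [3, 16, -6, 9, 7]
  [8, 7, -15, 0, -2]
  [3, 16, -6, 9, 7]
C^⊗4:
  [-2, 11, -11, 4, 2]
  [-9, 4, -18, -3, -5]
  [1, 14, -8, 7, 5]
  [-8, 5, -17, -2, -4]
  [1, 14, -8, 7, 5]
Key observation: the optimum is the walk 0->2->2->2->2, with weight (-5) + (-2) + (-2) + (-2) = -11.
Optimal value attained by: walk 0->2->2->2->2.
Answer: (C^⊗4)[0][2] = -11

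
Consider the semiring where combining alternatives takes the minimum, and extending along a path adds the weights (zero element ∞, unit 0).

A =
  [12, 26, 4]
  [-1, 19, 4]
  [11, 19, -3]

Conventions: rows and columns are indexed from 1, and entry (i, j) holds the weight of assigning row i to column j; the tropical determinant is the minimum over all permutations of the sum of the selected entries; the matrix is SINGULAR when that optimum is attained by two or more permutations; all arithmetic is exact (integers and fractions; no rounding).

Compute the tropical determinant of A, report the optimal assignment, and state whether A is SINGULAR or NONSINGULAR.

σ = (1, 2, 3): 12 + 19 + (-3) = 28
σ = (1, 3, 2): 12 + 4 + 19 = 35
σ = (2, 1, 3): 26 + (-1) + (-3) = 22
σ = (2, 3, 1): 26 + 4 + 11 = 41
σ = (3, 1, 2): 4 + (-1) + 19 = 22
σ = (3, 2, 1): 4 + 19 + 11 = 34
Optimal value attained by: σ = (2, 1, 3).
Answer: det⊕(A) = 22; verdict: SINGULAR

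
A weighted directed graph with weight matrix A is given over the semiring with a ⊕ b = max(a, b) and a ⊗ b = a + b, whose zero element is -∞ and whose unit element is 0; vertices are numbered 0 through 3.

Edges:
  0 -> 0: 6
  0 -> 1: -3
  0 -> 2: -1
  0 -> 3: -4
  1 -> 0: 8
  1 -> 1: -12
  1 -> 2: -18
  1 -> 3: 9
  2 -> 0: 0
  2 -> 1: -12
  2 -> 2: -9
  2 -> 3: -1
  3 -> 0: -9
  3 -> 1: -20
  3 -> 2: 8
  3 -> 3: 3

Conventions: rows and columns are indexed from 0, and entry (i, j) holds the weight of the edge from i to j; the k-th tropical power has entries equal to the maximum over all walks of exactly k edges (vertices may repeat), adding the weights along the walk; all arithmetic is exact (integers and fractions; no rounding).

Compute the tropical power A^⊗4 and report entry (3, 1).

A^⊗2:
  [12, 3, 5, 6]
  [14, 5, 17, 12]
  [6, -3, 7, 2]
  [8, -4, 11, 7]
A^⊗3:
  [18, 9, 14, 12]
  [20, 11, 20, 16]
  [12, 3, 10, 6]
  [14, 5, 15, 10]
A^⊗4:
  [24, 15, 20, 18]
  [26, 17, 24, 20]
  [18, 9, 14, 12]
  [20, 11, 18, 14]
Key observation: the optimum is the walk 3->2->0->0->1, with weight 8 + 0 + 6 + (-3) = 11.
Optimal value attained by: walk 3->2->0->0->1.
Answer: (A^⊗4)[3][1] = 11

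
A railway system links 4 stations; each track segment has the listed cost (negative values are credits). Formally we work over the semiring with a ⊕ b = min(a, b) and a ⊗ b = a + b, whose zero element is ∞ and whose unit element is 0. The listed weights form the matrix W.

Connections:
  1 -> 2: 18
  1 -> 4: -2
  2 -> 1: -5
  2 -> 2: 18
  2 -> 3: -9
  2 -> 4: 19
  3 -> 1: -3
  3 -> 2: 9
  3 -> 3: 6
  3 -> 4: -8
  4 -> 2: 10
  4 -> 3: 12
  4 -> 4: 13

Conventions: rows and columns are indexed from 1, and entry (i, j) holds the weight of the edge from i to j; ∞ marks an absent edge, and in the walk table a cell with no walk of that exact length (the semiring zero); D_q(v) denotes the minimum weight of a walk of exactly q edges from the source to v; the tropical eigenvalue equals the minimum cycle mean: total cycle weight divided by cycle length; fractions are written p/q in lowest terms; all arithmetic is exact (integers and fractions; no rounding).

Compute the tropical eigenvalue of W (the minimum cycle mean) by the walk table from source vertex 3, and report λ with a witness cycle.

q=0: [∞, ∞, 0, ∞]
q=1: [-3, 9, 6, -8]
q=2: [3, 2, 0, -5]
q=3: [-3, 5, -7, -8]
q=4: [-10, 2, -4, -15]
Optimal cycle mean attained by: cycle 2->3->4->2, total (-9) + (-8) + 10, length 3.
Answer: λ = -7/3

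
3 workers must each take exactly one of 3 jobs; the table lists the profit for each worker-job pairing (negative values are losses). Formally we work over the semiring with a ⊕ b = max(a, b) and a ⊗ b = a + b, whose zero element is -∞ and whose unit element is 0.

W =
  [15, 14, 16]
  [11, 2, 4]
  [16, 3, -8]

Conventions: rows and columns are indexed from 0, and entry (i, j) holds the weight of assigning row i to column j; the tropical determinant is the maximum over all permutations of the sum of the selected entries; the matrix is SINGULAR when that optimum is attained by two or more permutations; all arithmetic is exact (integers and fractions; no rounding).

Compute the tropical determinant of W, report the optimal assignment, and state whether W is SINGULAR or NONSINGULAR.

σ = (0, 1, 2): 15 + 2 + (-8) = 9
σ = (0, 2, 1): 15 + 4 + 3 = 22
σ = (1, 0, 2): 14 + 11 + (-8) = 17
σ = (1, 2, 0): 14 + 4 + 16 = 34
σ = (2, 0, 1): 16 + 11 + 3 = 30
σ = (2, 1, 0): 16 + 2 + 16 = 34
Optimal value attained by: σ = (1, 2, 0).
Answer: det⊕(W) = 34; verdict: SINGULAR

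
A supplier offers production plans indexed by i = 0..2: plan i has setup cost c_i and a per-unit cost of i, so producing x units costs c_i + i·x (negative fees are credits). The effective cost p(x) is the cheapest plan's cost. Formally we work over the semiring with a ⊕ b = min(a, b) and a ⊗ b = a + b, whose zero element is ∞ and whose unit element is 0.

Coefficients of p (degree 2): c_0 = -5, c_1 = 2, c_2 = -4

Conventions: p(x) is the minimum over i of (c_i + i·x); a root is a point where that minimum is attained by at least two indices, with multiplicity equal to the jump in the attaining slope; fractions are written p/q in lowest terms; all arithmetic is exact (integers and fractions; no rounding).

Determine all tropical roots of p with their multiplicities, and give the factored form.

hull edge (i=0, c=-5) to (i=2, c=-4): slope 1/2, span 2
Factored form: p(x) = -4 ⊗ (x ⊕ (-1/2)) ⊗ (x ⊕ (-1/2))
Answer: roots = -1/2 (mult 2)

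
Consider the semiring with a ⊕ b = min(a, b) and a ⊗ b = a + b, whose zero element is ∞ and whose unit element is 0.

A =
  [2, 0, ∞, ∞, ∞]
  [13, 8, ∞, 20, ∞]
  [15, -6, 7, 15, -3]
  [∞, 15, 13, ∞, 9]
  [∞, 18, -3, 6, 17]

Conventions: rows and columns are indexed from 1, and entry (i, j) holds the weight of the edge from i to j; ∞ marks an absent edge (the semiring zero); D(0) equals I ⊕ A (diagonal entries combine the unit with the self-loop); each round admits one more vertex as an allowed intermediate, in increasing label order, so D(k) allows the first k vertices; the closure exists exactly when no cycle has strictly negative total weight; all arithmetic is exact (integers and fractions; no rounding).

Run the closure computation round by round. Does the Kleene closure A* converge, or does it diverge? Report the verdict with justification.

D(0):
  [0, 0, ∞, ∞, ∞]
  [13, 0, ∞, 20, ∞]
  [15, -6, 0, 15, -3]
  [∞, 15, 13, 0, 9]
  [∞, 18, -3, 6, 0]
D(1):
  [0, 0, ∞, ∞, ∞]
  [13, 0, ∞, 20, ∞]
  [15, -6, 0, 15, -3]
  [∞, 15, 13, 0, 9]
  [∞, 18, -3, 6, 0]
D(2):
  [0, 0, ∞, 20, ∞]
  [13, 0, ∞, 20, ∞]
  [7, -6, 0, 14, -3]
  [28, 15, 13, 0, 9]
  [31, 18, -3, 6, 0]
Detection: at round 3, diagonal entry (5, 5) turns strictly negative.
Key observation: the cycle 5->3->5 has total weight (-3) + (-3), which is strictly negative.
Answer: DIVERGES — negative cycle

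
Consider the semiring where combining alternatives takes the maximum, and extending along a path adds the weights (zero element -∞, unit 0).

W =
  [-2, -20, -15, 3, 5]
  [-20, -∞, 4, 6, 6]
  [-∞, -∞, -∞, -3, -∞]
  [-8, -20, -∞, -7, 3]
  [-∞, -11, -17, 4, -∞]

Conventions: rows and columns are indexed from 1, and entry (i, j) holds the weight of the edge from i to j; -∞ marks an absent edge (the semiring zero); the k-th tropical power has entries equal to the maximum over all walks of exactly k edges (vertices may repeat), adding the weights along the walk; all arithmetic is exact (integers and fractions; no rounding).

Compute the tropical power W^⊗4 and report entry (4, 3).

W^⊗2:
  [-4, -6, -12, 9, 6]
  [-2, -5, -11, 10, 9]
  [-11, -23, -∞, -10, 0]
  [-10, -8, -14, 7, -3]
  [-4, -16, -7, -3, 7]
W^⊗3:
  [1, -5, -2, 10, 12]
  [2, -2, -1, 13, 13]
  [-13, -11, -17, 4, -6]
  [-1, -13, -4, 1, 10]
  [-6, -4, -10, 11, 1]
W^⊗4:
  [2, 1, -1, 16, 13]
  [5, 2, 2, 17, 16]
  [-4, -16, -7, -2, 7]
  [-3, -1, -7, 14, 4]
  [3, -9, 0, 5, 14]
Key observation: the optimum is the walk 4->5->4->5->3, with weight 3 + 4 + 3 + (-17) = -7.
Optimal value attained by: walk 4->5->4->5->3.
Answer: (W^⊗4)[4][3] = -7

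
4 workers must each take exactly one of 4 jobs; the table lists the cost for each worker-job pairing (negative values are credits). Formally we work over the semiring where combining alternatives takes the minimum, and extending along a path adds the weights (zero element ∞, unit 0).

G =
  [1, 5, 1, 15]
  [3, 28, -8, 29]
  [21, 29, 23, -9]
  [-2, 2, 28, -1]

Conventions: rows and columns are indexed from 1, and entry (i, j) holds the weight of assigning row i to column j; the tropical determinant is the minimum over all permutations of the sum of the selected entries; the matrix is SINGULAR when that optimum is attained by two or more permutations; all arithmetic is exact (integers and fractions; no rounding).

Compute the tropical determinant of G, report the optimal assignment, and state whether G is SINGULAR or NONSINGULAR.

σ = (1, 2, 3, 4): 1 + 28 + 23 + (-1) = 51
σ = (1, 2, 4, 3): 1 + 28 + (-9) + 28 = 48
σ = (1, 3, 2, 4): 1 + (-8) + 29 + (-1) = 21
σ = (1, 3, 4, 2): 1 + (-8) + (-9) + 2 = -14
σ = (1, 4, 2, 3): 1 + 29 + 29 + 28 = 87
σ = (1, 4, 3, 2): 1 + 29 + 23 + 2 = 55
σ = (2, 1, 3, 4): 5 + 3 + 23 + (-1) = 30
σ = (2, 1, 4, 3): 5 + 3 + (-9) + 28 = 27
σ = (2, 3, 1, 4): 5 + (-8) + 21 + (-1) = 17
σ = (2, 3, 4, 1): 5 + (-8) + (-9) + (-2) = -14
σ = (2, 4, 1, 3): 5 + 29 + 21 + 28 = 83
σ = (2, 4, 3, 1): 5 + 29 + 23 + (-2) = 55
σ = (3, 1, 2, 4): 1 + 3 + 29 + (-1) = 32
σ = (3, 1, 4, 2): 1 + 3 + (-9) + 2 = -3
σ = (3, 2, 1, 4): 1 + 28 + 21 + (-1) = 49
σ = (3, 2, 4, 1): 1 + 28 + (-9) + (-2) = 18
σ = (3, 4, 1, 2): 1 + 29 + 21 + 2 = 53
σ = (3, 4, 2, 1): 1 + 29 + 29 + (-2) = 57
σ = (4, 1, 2, 3): 15 + 3 + 29 + 28 = 75
σ = (4, 1, 3, 2): 15 + 3 + 23 + 2 = 43
σ = (4, 2, 1, 3): 15 + 28 + 21 + 28 = 92
σ = (4, 2, 3, 1): 15 + 28 + 23 + (-2) = 64
σ = (4, 3, 1, 2): 15 + (-8) + 21 + 2 = 30
σ = (4, 3, 2, 1): 15 + (-8) + 29 + (-2) = 34
Optimal value attained by: σ = (1, 3, 4, 2).
Answer: det⊕(G) = -14; verdict: SINGULAR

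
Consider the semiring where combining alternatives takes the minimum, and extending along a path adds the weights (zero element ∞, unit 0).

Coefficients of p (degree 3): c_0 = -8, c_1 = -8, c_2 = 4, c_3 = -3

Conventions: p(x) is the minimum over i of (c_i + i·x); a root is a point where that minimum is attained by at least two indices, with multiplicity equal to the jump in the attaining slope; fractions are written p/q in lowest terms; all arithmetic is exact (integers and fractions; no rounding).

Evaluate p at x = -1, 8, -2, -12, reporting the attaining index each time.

p(-1) = min(-8+0·(-1)=-8, -8+1·(-1)=-9, 4+2·(-1)=2, -3+3·(-1)=-6) = -9 (attained by i=1)
p(8) = min(-8+0·8=-8, -8+1·8=0, 4+2·8=20, -3+3·8=21) = -8 (attained by i=0)
p(-2) = min(-8+0·(-2)=-8, -8+1·(-2)=-10, 4+2·(-2)=0, -3+3·(-2)=-9) = -10 (attained by i=1)
p(-12) = min(-8+0·(-12)=-8, -8+1·(-12)=-20, 4+2·(-12)=-20, -3+3·(-12)=-39) = -39 (attained by i=3)
Answer: p(-1) = -9; p(8) = -8; p(-2) = -10; p(-12) = -39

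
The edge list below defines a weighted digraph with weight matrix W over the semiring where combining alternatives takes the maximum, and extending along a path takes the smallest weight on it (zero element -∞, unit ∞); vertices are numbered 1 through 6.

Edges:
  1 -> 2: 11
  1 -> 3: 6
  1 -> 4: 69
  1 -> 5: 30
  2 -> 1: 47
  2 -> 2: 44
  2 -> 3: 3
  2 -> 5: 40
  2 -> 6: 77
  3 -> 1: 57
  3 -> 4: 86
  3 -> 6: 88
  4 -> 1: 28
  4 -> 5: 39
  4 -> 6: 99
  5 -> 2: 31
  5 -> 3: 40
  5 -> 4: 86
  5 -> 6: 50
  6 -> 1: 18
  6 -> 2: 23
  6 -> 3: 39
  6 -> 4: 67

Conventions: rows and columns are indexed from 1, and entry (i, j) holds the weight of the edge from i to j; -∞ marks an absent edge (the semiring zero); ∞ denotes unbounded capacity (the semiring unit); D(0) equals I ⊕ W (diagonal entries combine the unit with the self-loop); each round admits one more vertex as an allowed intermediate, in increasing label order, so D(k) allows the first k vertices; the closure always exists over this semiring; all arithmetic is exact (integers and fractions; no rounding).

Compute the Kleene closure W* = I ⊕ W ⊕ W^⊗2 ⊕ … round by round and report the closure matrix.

D(0):
  [∞, 11, 6, 69, 30, -∞]
  [47, ∞, 3, -∞, 40, 77]
  [57, -∞, ∞, 86, -∞, 88]
  [28, -∞, -∞, ∞, 39, 99]
  [-∞, 31, 40, 86, ∞, 50]
  [18, 23, 39, 67, -∞, ∞]
D(1):
  [∞, 11, 6, 69, 30, -∞]
  [47, ∞, 6, 47, 40, 77]
  [57, 11, ∞, 86, 30, 88]
  [28, 11, 6, ∞, 39, 99]
  [-∞, 31, 40, 86, ∞, 50]
  [18, 23, 39, 67, 18, ∞]
D(2):
  [∞, 11, 6, 69, 30, 11]
  [47, ∞, 6, 47, 40, 77]
  [57, 11, ∞, 86, 30, 88]
  [28, 11, 6, ∞, 39, 99]
  [31, 31, 40, 86, ∞, 50]
  [23, 23, 39, 67, 23, ∞]
D(3):
  [∞, 11, 6, 69, 30, 11]
  [47, ∞, 6, 47, 40, 77]
  [57, 11, ∞, 86, 30, 88]
  [28, 11, 6, ∞, 39, 99]
  [40, 31, 40, 86, ∞, 50]
  [39, 23, 39, 67, 30, ∞]
D(4):
  [∞, 11, 6, 69, 39, 69]
  [47, ∞, 6, 47, 40, 77]
  [57, 11, ∞, 86, 39, 88]
  [28, 11, 6, ∞, 39, 99]
  [40, 31, 40, 86, ∞, 86]
  [39, 23, 39, 67, 39, ∞]
D(5):
  [∞, 31, 39, 69, 39, 69]
  [47, ∞, 40, 47, 40, 77]
  [57, 31, ∞, 86, 39, 88]
  [39, 31, 39, ∞, 39, 99]
  [40, 31, 40, 86, ∞, 86]
  [39, 31, 39, 67, 39, ∞]
D(6):
  [∞, 31, 39, 69, 39, 69]
  [47, ∞, 40, 67, 40, 77]
  [57, 31, ∞, 86, 39, 88]
  [39, 31, 39, ∞, 39, 99]
  [40, 31, 40, 86, ∞, 86]
  [39, 31, 39, 67, 39, ∞]
Answer: W* = [[∞, 31, 39, 69, 39, 69], [47, ∞, 40, 67, 40, 77], [57, 31, ∞, 86, 39, 88], [39, 31, 39, ∞, 39, 99], [40, 31, 40, 86, ∞, 86], [39, 31, 39, 67, 39, ∞]]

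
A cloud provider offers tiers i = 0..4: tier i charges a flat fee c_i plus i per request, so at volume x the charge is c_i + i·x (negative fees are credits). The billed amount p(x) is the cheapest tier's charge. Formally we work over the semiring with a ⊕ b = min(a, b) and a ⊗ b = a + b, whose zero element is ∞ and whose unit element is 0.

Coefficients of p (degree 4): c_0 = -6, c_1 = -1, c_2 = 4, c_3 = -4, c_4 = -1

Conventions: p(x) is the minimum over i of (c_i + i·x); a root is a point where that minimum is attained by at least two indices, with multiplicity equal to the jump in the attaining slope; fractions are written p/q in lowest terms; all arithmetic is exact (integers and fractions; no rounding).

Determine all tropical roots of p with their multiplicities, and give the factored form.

hull edge (i=0, c=-6) to (i=3, c=-4): slope 2/3, span 3
hull edge (i=3, c=-4) to (i=4, c=-1): slope 3, span 1
Factored form: p(x) = -1 ⊗ (x ⊕ (-3)) ⊗ (x ⊕ (-2/3)) ⊗ (x ⊕ (-2/3)) ⊗ (x ⊕ (-2/3))
Answer: roots = -3 (mult 1), -2/3 (mult 3)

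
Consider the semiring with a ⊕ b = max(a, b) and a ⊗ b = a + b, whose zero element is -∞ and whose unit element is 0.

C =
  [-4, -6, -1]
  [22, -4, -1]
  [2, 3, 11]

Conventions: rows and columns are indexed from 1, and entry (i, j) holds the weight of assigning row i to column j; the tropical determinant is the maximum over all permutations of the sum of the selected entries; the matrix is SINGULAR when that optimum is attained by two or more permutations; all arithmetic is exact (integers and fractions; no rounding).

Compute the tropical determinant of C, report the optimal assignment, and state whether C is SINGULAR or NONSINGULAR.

σ = (1, 2, 3): (-4) + (-4) + 11 = 3
σ = (1, 3, 2): (-4) + (-1) + 3 = -2
σ = (2, 1, 3): (-6) + 22 + 11 = 27
σ = (2, 3, 1): (-6) + (-1) + 2 = -5
σ = (3, 1, 2): (-1) + 22 + 3 = 24
σ = (3, 2, 1): (-1) + (-4) + 2 = -3
Optimal value attained by: σ = (2, 1, 3).
Answer: det⊕(C) = 27; verdict: NONSINGULAR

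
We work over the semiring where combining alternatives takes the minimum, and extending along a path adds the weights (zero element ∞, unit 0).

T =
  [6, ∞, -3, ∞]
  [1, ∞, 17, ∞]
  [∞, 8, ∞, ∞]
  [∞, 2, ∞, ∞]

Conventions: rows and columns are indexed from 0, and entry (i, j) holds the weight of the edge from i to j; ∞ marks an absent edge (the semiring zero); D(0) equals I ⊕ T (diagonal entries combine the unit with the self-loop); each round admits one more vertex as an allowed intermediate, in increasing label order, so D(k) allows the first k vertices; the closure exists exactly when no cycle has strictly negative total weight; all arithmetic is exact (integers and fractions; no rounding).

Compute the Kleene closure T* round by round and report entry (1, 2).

D(0):
  [0, ∞, -3, ∞]
  [1, 0, 17, ∞]
  [∞, 8, 0, ∞]
  [∞, 2, ∞, 0]
D(1):
  [0, ∞, -3, ∞]
  [1, 0, -2, ∞]
  [∞, 8, 0, ∞]
  [∞, 2, ∞, 0]
D(2):
  [0, ∞, -3, ∞]
  [1, 0, -2, ∞]
  [9, 8, 0, ∞]
  [3, 2, 0, 0]
D(3):
  [0, 5, -3, ∞]
  [1, 0, -2, ∞]
  [9, 8, 0, ∞]
  [3, 2, 0, 0]
D(4):
  [0, 5, -3, ∞]
  [1, 0, -2, ∞]
  [9, 8, 0, ∞]
  [3, 2, 0, 0]
Answer: T*[1][2] = -2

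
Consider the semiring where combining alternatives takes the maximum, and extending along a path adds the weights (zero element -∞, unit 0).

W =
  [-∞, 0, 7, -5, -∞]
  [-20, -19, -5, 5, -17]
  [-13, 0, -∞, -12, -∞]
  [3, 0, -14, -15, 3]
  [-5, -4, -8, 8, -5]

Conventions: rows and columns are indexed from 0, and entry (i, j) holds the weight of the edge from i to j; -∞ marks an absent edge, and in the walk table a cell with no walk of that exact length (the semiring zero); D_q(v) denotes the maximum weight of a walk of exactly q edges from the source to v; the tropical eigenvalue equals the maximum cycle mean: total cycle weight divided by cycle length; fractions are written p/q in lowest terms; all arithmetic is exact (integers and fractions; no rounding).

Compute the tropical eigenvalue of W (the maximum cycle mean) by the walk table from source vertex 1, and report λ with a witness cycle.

q=0: [-∞, 0, -∞, -∞, -∞]
q=1: [-20, -19, -5, 5, -17]
q=2: [8, 5, -9, -9, 8]
q=3: [3, 8, 15, 16, 3]
q=4: [19, 16, 10, 13, 19]
q=5: [16, 19, 26, 27, 16]
Optimal cycle mean attained by: cycle 3->4->3, total 3 + 8, length 2.
Answer: λ = 11/2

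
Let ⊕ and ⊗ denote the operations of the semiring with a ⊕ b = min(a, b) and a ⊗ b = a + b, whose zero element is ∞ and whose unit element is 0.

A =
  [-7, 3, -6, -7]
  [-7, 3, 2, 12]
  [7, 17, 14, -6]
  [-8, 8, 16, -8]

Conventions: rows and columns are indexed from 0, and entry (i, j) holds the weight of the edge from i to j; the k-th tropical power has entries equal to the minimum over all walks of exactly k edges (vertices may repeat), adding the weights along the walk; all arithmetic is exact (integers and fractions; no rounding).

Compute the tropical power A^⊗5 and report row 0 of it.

A^⊗2:
  [-15, -4, -13, -15]
  [-14, -4, -13, -14]
  [-14, 2, 1, -14]
  [-16, -5, -14, -16]
A^⊗3:
  [-23, -12, -21, -23]
  [-22, -11, -20, -22]
  [-22, -11, -20, -22]
  [-24, -13, -22, -24]
A^⊗4:
  [-31, -20, -29, -31]
  [-30, -19, -28, -30]
  [-30, -19, -28, -30]
  [-32, -21, -30, -32]
A^⊗5:
  [-39, -28, -37, -39]
  [-38, -27, -36, -38]
  [-38, -27, -36, -38]
  [-40, -29, -38, -40]
Answer: row 0 of A^⊗5 = [-39, -28, -37, -39]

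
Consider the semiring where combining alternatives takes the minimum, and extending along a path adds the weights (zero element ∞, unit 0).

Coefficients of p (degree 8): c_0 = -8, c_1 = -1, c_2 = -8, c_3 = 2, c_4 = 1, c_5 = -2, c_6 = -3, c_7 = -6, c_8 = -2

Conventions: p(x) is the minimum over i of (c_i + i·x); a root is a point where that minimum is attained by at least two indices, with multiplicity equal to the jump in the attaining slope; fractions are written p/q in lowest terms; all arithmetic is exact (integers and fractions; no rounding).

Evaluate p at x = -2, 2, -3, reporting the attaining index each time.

p(-2) = min(-8+0·(-2)=-8, -1+1·(-2)=-3, -8+2·(-2)=-12, 2+3·(-2)=-4, 1+4·(-2)=-7, -2+5·(-2)=-12, -3+6·(-2)=-15, -6+7·(-2)=-20, -2+8·(-2)=-18) = -20 (attained by i=7)
p(2) = min(-8+0·2=-8, -1+1·2=1, -8+2·2=-4, 2+3·2=8, 1+4·2=9, -2+5·2=8, -3+6·2=9, -6+7·2=8, -2+8·2=14) = -8 (attained by i=0)
p(-3) = min(-8+0·(-3)=-8, -1+1·(-3)=-4, -8+2·(-3)=-14, 2+3·(-3)=-7, 1+4·(-3)=-11, -2+5·(-3)=-17, -3+6·(-3)=-21, -6+7·(-3)=-27, -2+8·(-3)=-26) = -27 (attained by i=7)
Answer: p(-2) = -20; p(2) = -8; p(-3) = -27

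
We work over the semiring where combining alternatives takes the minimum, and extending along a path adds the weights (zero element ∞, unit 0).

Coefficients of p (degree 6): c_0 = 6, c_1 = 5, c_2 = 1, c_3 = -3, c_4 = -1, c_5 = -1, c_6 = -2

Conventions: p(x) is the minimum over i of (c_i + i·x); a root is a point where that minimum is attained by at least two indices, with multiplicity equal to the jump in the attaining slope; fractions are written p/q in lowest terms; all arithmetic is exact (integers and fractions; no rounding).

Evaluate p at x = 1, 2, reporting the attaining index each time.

p(1) = min(6+0·1=6, 5+1·1=6, 1+2·1=3, -3+3·1=0, -1+4·1=3, -1+5·1=4, -2+6·1=4) = 0 (attained by i=3)
p(2) = min(6+0·2=6, 5+1·2=7, 1+2·2=5, -3+3·2=3, -1+4·2=7, -1+5·2=9, -2+6·2=10) = 3 (attained by i=3)
Answer: p(1) = 0; p(2) = 3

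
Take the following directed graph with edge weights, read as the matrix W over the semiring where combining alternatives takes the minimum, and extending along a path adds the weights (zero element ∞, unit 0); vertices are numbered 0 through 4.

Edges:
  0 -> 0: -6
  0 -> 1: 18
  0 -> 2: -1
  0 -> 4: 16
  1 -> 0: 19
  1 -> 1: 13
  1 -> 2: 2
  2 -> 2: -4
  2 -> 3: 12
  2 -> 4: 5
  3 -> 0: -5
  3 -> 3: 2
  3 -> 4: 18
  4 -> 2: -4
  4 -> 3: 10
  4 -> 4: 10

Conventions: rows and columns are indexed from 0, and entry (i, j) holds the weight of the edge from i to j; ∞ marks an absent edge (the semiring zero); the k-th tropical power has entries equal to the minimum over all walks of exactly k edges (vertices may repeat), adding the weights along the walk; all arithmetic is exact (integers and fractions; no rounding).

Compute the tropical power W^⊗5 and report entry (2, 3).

W^⊗2:
  [-12, 12, -7, 11, 4]
  [13, 26, -2, 14, 7]
  [7, ∞, -8, 8, 1]
  [-11, 13, -6, 4, 11]
  [5, ∞, -8, 8, 1]
W^⊗3:
  [-18, 6, -13, 5, -2]
  [7, 31, -6, 10, 3]
  [1, 25, -12, 4, -3]
  [-17, 7, -12, 6, -1]
  [-1, 23, -12, 4, -3]
W^⊗4:
  [-24, 0, -19, -1, -8]
  [1, 25, -10, 6, -1]
  [-5, 19, -16, 0, -7]
  [-23, 1, -18, 0, -7]
  [-7, 17, -16, 0, -7]
W^⊗5:
  [-30, -6, -25, -7, -14]
  [-5, 19, -14, 2, -5]
  [-11, 13, -20, -4, -11]
  [-29, -5, -24, -6, -13]
  [-13, 11, -20, -4, -11]
Key observation: the optimum is the walk 2->2->2->2->2->3, with weight (-4) + (-4) + (-4) + (-4) + 12 = -4.
Optimal value attained by: walk 2->2->2->2->2->3.
Answer: (W^⊗5)[2][3] = -4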